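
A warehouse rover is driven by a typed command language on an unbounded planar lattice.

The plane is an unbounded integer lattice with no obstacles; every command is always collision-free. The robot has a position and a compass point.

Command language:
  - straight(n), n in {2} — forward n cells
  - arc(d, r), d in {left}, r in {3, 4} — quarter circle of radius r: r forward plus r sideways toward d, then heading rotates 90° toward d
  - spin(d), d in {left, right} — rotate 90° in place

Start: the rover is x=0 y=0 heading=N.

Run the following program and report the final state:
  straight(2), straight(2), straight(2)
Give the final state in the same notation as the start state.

x=0 y=6 heading=N

begin: x=0 y=0 heading=N
1. straight(2) → x=0 y=2 heading=N
2. straight(2) → x=0 y=4 heading=N
3. straight(2) → x=0 y=6 heading=N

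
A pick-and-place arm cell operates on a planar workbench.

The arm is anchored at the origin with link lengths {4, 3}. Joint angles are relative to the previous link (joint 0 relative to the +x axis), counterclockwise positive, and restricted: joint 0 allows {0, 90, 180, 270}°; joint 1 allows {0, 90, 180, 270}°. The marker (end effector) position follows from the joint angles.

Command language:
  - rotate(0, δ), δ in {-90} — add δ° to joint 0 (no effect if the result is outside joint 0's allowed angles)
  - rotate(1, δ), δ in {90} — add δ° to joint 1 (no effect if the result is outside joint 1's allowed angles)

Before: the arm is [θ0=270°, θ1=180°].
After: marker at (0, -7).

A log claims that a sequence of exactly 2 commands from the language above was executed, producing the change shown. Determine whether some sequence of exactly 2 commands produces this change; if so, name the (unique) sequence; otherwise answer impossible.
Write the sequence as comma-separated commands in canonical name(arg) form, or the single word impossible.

initial: [θ0=270°, θ1=180°]
1. rotate(1, 90) → [θ0=270°, θ1=270°]
2. rotate(1, 90) → [θ0=270°, θ1=0°]
all 4 alternatives checked — unique.

rotate(1, 90), rotate(1, 90)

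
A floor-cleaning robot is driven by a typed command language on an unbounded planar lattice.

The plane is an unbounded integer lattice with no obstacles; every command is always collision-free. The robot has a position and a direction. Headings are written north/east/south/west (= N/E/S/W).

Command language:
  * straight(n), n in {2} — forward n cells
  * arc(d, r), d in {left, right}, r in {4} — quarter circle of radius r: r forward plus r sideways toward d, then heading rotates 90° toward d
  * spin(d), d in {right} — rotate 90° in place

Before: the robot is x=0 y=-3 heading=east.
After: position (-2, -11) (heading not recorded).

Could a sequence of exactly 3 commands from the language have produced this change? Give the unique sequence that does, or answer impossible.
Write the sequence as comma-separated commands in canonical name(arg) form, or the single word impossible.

arc(right, 4), arc(right, 4), straight(2)

key: running straight(2) before arc(right, 4) would end elsewhere — order is forced
from: x=0 y=-3 heading=east
1. arc(right, 4) → x=4 y=-7 heading=south
2. arc(right, 4) → x=0 y=-11 heading=west
3. straight(2) → x=-2 y=-11 heading=west
no other 3-command option fits: unique.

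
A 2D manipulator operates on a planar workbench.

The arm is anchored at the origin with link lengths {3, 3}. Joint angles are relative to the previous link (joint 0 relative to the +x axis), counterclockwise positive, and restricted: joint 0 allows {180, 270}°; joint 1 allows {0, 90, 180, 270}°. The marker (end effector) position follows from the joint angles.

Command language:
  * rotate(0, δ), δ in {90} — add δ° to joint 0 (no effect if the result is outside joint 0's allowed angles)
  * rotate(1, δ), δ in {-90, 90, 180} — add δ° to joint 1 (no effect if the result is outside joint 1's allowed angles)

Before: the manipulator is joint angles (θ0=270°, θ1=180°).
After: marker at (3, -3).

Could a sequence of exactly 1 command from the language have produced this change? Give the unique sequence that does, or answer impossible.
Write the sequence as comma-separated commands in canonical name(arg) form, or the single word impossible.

start: joint angles (θ0=270°, θ1=180°)
step 1 (rotate(1, -90)): joint angles (θ0=270°, θ1=90°)
uniquely the one of 4 1-step routes that fits.

rotate(1, -90)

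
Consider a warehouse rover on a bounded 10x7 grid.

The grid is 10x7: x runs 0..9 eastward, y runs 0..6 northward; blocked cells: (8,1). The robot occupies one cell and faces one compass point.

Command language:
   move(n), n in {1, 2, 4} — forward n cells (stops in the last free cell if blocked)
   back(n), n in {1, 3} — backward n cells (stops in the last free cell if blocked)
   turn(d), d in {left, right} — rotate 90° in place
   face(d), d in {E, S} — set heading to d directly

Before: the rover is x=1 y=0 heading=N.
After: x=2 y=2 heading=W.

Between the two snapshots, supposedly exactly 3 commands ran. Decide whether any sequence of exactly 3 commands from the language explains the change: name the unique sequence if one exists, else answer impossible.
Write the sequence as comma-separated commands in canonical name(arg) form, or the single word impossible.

key: position moved to (2,2) AND the heading swung to W — translation plus rotation needed
start: x=1 y=0 heading=N
1. move(2) → x=1 y=2 heading=N
2. turn(left) → x=1 y=2 heading=W
3. back(1) → x=2 y=2 heading=W
all 729 alternatives checked — unique.

move(2), turn(left), back(1)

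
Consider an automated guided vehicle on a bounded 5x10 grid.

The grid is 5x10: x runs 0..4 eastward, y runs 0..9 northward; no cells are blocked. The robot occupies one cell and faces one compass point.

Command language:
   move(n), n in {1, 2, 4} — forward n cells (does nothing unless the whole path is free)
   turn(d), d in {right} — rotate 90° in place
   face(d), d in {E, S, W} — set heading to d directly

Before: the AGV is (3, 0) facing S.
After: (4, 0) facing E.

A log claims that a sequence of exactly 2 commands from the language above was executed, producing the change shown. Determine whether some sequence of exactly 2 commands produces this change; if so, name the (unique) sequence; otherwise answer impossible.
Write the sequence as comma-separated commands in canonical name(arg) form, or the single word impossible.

key: cell and facing (now E) both changed — the 2 commands mix motion and turning
begin: (3, 0) facing S
[1] after face(E): (3, 0) facing E
[2] after move(1): (4, 0) facing E
no rival 2-sequence matches.

face(E), move(1)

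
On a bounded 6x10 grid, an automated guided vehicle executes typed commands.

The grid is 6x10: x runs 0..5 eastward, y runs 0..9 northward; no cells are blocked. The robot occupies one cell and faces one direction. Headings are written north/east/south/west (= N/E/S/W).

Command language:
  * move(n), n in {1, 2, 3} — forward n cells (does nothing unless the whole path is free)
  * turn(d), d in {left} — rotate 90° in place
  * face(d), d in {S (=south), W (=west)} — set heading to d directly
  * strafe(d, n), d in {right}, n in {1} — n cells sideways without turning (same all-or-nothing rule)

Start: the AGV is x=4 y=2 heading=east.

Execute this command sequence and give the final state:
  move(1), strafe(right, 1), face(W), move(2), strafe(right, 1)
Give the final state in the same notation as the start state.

t0: x=4 y=2 heading=east
1. move(1) → x=5 y=2 heading=east
2. strafe(right, 1) → x=5 y=1 heading=east
3. face(W) → x=5 y=1 heading=west
4. move(2) → x=3 y=1 heading=west
5. strafe(right, 1) → x=3 y=2 heading=west

x=3 y=2 heading=west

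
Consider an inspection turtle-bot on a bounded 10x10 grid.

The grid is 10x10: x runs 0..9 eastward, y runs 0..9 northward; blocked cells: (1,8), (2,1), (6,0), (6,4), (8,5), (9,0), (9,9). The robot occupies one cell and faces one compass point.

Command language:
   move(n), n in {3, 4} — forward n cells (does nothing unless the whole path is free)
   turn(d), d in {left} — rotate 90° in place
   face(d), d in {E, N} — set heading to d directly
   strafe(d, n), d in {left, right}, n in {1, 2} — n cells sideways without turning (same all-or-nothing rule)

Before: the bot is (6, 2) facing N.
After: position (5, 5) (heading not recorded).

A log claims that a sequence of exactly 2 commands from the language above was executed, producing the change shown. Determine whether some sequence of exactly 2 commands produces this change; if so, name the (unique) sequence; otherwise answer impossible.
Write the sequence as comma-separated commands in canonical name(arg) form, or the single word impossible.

key: order matters: swapping strafe(left, 1) and move(3) lands elsewhere
from: (6, 2) facing N
[1] after strafe(left, 1): (5, 2) facing N
[2] after move(3): (5, 5) facing N
no other 2-command option fits: unique.

strafe(left, 1), move(3)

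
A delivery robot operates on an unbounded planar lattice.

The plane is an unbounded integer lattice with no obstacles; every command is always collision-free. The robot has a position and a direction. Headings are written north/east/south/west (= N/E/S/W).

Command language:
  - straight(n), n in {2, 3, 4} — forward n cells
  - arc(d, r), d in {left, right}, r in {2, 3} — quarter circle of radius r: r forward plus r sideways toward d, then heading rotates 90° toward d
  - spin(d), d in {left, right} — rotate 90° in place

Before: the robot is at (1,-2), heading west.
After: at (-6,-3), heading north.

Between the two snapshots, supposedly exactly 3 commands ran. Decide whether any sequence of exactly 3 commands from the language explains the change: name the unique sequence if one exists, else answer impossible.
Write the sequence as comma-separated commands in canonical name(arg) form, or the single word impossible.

key: position moved to (-6,-3) AND the heading swung to N — translation plus rotation needed
t0: at (1,-2), heading west
t=1 arc(left, 2) ⇒ at (-1,-4), heading south
t=2 arc(right, 2) ⇒ at (-3,-6), heading west
t=3 arc(right, 3) ⇒ at (-6,-3), heading north
all 729 alternatives checked — unique.

arc(left, 2), arc(right, 2), arc(right, 3)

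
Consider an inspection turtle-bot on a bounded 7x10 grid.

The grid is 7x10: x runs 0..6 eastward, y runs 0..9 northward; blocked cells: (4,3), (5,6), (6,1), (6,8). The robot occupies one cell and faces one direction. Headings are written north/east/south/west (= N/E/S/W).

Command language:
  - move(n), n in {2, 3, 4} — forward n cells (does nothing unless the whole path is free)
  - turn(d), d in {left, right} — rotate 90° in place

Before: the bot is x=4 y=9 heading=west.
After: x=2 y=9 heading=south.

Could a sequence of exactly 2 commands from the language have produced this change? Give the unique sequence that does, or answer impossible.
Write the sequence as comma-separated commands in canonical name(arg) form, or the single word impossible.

move(2), turn(left)

key: cell and facing (now S) both changed — the 2 commands mix motion and turning
start: x=4 y=9 heading=west
step 1 (move(2)): x=2 y=9 heading=west
step 2 (turn(left)): x=2 y=9 heading=south
no rival 2-sequence matches.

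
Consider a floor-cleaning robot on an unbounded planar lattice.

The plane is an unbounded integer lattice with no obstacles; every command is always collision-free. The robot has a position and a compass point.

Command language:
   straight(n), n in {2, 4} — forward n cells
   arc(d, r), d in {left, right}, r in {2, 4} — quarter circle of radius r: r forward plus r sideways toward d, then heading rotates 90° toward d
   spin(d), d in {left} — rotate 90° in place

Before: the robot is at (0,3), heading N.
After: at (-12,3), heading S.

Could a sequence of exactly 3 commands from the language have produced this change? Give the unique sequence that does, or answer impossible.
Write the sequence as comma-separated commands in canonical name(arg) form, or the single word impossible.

key: position moved to (-12,3) AND the heading swung to S — translation plus rotation needed
t0: at (0,3), heading N
step 1 (arc(left, 4)): at (-4,7), heading W
step 2 (straight(4)): at (-8,7), heading W
step 3 (arc(left, 4)): at (-12,3), heading S
uniquely the one of 343 3-step routes that fits.

arc(left, 4), straight(4), arc(left, 4)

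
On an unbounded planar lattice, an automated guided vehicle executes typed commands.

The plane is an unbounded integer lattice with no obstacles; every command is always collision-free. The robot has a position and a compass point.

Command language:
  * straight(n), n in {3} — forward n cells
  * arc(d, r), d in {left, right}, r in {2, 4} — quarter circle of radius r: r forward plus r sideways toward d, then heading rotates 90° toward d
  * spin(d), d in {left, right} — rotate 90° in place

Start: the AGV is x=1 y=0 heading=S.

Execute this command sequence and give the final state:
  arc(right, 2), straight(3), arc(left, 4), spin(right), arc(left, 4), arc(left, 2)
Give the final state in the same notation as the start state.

x=-10 y=-12 heading=E

start: x=1 y=0 heading=S
t=1 arc(right, 2) ⇒ x=-1 y=-2 heading=W
t=2 straight(3) ⇒ x=-4 y=-2 heading=W
t=3 arc(left, 4) ⇒ x=-8 y=-6 heading=S
t=4 spin(right) ⇒ x=-8 y=-6 heading=W
t=5 arc(left, 4) ⇒ x=-12 y=-10 heading=S
t=6 arc(left, 2) ⇒ x=-10 y=-12 heading=E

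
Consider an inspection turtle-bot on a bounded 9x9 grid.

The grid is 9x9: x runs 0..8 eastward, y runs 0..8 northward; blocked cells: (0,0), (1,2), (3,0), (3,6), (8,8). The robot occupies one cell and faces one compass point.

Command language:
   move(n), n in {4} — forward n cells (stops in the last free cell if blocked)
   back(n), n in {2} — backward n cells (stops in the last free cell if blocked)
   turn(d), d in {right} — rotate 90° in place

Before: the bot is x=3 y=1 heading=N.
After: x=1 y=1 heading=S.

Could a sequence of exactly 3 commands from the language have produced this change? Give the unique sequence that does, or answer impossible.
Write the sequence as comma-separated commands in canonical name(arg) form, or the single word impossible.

key: position moved to (1,1) AND the heading swung to S — translation plus rotation needed
begin: x=3 y=1 heading=N
[1] after turn(right): x=3 y=1 heading=E
[2] after back(2): x=1 y=1 heading=E
[3] after turn(right): x=1 y=1 heading=S
uniquely the one of 27 3-step routes that fits.

turn(right), back(2), turn(right)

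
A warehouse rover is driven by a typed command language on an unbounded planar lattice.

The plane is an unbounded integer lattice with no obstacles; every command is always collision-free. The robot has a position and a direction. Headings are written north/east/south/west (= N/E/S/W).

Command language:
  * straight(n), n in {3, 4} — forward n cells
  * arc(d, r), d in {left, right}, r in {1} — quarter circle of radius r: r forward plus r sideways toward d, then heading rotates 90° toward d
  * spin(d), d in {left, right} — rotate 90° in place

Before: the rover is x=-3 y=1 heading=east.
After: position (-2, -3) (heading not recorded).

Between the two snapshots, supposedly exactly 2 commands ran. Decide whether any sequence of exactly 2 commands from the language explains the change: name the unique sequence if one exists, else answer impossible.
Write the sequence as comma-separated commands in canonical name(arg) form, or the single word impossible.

key: running straight(3) before arc(right, 1) would end elsewhere — order is forced
t0: x=-3 y=1 heading=east
1. arc(right, 1) → x=-2 y=0 heading=south
2. straight(3) → x=-2 y=-3 heading=south
no other 2-command option fits: unique.

arc(right, 1), straight(3)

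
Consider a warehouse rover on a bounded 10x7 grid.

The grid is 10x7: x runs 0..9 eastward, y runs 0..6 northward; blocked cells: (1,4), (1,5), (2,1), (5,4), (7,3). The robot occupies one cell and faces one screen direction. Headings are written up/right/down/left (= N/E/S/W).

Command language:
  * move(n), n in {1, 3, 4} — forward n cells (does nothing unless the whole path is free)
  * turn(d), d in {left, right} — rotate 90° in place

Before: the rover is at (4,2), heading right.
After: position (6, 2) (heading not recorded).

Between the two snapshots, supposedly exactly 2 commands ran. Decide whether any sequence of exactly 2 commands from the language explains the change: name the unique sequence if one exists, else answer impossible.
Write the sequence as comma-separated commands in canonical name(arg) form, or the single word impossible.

move(1), move(1)

start: at (4,2), heading right
[1] after move(1): at (5,2), heading right
[2] after move(1): at (6,2), heading right
no other 2-command option fits: unique.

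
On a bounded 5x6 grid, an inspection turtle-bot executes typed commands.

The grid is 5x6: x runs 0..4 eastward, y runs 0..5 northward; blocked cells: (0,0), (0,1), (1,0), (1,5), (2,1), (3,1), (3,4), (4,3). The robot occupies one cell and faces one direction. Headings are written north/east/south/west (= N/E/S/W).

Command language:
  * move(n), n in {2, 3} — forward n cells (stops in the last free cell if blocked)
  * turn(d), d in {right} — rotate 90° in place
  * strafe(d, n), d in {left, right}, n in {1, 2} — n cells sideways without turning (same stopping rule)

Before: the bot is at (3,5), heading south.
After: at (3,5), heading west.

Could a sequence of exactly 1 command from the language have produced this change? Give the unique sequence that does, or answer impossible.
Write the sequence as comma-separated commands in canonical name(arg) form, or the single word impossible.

turn(right)

key: parked at (3,5) the whole time — nothing moves the robot
start: at (3,5), heading south
[1] after turn(right): at (3,5), heading west
no rival 1-sequence matches.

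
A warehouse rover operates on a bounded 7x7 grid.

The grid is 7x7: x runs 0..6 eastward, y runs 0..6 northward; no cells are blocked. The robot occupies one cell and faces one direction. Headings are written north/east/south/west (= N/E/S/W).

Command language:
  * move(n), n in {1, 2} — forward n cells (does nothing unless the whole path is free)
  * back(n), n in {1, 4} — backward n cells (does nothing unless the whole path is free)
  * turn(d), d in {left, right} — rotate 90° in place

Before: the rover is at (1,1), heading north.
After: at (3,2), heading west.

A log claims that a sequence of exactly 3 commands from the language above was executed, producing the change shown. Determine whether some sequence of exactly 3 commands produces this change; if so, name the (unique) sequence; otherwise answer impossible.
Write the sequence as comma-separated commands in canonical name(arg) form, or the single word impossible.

impossible

checked all 3-command options: none fits.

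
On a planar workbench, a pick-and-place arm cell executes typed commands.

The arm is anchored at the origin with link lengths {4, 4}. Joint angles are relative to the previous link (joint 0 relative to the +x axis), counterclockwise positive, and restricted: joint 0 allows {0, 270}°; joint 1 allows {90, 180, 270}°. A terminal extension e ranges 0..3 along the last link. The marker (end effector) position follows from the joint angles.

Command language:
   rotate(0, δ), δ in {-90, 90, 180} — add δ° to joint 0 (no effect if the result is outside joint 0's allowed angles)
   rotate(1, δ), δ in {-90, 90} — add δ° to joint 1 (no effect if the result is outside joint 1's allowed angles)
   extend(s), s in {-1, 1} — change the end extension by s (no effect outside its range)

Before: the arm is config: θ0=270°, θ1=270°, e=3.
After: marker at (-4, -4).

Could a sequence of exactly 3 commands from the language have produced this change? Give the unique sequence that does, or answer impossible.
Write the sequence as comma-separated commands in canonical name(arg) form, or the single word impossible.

extend(-1), extend(-1), extend(-1)

from: config: θ0=270°, θ1=270°, e=3
step 1 (extend(-1)): config: θ0=270°, θ1=270°, e=2
step 2 (extend(-1)): config: θ0=270°, θ1=270°, e=1
step 3 (extend(-1)): config: θ0=270°, θ1=270°, e=0
all 343 alternatives checked — unique.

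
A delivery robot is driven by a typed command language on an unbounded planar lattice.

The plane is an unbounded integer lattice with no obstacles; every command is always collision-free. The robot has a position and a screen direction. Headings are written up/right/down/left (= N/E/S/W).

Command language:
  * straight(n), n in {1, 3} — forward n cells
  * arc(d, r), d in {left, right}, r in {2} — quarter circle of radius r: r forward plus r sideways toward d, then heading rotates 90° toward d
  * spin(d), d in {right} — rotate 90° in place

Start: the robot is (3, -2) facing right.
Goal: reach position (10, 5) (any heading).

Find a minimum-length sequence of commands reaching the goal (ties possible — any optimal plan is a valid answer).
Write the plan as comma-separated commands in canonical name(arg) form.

from: (3, -2) facing right
[1] after arc(left, 2): (5, 0) facing up
[2] after straight(3): (5, 3) facing up
[3] after arc(right, 2): (7, 5) facing right
[4] after straight(3): (10, 5) facing right
minimal: 4 command(s), checked below 4.

arc(left, 2), straight(3), arc(right, 2), straight(3)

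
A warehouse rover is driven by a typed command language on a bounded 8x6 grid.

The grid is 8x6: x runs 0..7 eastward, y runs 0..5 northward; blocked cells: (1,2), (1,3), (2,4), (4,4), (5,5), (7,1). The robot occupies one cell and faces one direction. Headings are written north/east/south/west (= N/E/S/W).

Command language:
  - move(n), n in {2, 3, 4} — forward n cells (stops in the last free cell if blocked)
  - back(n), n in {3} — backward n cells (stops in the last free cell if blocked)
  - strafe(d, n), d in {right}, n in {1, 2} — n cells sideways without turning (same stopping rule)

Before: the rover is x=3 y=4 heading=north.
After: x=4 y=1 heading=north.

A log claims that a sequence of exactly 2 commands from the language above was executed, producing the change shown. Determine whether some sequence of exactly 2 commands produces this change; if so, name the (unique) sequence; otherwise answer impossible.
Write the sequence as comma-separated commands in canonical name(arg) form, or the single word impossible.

back(3), strafe(right, 1)

key: order matters: swapping back(3) and strafe(right, 1) lands elsewhere
t0: x=3 y=4 heading=north
step 1 (back(3)): x=3 y=1 heading=north
step 2 (strafe(right, 1)): x=4 y=1 heading=north
no rival 2-sequence matches.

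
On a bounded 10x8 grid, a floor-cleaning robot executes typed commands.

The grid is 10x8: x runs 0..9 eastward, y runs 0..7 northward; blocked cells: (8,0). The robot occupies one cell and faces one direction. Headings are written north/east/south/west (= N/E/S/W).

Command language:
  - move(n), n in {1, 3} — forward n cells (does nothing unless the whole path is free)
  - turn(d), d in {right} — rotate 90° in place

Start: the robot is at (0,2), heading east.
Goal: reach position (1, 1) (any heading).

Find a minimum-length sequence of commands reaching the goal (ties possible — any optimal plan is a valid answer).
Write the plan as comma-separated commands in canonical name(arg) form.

initial: at (0,2), heading east
step 1 (move(1)): at (1,2), heading east
step 2 (turn(right)): at (1,2), heading south
step 3 (move(1)): at (1,1), heading south
minimal: 3 command(s), checked below 3.

move(1), turn(right), move(1)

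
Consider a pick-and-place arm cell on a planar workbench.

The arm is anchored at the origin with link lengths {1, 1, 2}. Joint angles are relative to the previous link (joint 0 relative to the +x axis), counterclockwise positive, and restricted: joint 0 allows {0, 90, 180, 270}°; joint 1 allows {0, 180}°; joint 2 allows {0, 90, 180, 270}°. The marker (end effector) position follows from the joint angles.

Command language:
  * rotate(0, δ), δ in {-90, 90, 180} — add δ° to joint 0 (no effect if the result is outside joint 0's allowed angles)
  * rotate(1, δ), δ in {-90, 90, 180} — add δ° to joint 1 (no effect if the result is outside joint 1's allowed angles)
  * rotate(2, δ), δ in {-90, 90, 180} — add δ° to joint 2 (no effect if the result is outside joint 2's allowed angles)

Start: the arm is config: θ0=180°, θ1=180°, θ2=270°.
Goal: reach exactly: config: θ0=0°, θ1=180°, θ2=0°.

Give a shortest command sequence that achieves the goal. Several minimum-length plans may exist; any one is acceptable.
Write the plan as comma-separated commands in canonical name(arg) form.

t0: config: θ0=180°, θ1=180°, θ2=270°
[1] after rotate(0, 180): config: θ0=0°, θ1=180°, θ2=270°
[2] after rotate(2, 90): config: θ0=0°, θ1=180°, θ2=0°
shorter routes all fall short; 2 is best.

rotate(0, 180), rotate(2, 90)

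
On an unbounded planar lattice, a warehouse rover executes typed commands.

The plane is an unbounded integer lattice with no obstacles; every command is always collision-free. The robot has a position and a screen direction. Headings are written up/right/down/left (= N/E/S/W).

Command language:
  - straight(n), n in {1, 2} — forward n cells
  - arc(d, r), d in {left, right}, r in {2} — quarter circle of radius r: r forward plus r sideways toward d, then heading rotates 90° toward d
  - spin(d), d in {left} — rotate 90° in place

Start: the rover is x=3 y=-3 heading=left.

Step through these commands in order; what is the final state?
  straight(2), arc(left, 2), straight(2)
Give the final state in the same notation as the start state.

x=-1 y=-7 heading=down

t0: x=3 y=-3 heading=left
[1] after straight(2): x=1 y=-3 heading=left
[2] after arc(left, 2): x=-1 y=-5 heading=down
[3] after straight(2): x=-1 y=-7 heading=down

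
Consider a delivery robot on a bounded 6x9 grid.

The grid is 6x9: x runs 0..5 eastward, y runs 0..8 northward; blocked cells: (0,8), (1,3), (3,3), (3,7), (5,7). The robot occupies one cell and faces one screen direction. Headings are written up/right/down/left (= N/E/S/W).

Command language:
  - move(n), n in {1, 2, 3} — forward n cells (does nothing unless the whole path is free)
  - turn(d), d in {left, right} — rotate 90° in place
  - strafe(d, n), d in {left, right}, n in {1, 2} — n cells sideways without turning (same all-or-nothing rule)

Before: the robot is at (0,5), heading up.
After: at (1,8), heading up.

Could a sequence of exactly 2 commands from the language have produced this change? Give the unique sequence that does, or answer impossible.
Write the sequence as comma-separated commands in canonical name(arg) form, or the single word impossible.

strafe(right, 1), move(3)

key: running move(3) before strafe(right, 1) would end elsewhere — order is forced
start: at (0,5), heading up
1. strafe(right, 1) → at (1,5), heading up
2. move(3) → at (1,8), heading up
uniquely the one of 81 2-step routes that fits.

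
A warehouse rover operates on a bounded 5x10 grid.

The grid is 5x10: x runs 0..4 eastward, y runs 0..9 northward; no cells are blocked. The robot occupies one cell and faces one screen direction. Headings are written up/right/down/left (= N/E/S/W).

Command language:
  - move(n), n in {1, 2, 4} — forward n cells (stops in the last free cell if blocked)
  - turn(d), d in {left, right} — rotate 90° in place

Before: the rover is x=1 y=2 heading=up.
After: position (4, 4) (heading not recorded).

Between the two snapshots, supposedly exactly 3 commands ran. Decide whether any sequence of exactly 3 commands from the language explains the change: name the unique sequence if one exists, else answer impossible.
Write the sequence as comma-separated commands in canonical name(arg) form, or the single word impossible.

move(2), turn(right), move(4)

key: move(4) runs into the grid edge before its full distance
from: x=1 y=2 heading=up
[1] after move(2): x=1 y=4 heading=up
[2] after turn(right): x=1 y=4 heading=right
[3] after move(4): x=4 y=4 heading=right
uniquely the one of 125 3-step routes that fits.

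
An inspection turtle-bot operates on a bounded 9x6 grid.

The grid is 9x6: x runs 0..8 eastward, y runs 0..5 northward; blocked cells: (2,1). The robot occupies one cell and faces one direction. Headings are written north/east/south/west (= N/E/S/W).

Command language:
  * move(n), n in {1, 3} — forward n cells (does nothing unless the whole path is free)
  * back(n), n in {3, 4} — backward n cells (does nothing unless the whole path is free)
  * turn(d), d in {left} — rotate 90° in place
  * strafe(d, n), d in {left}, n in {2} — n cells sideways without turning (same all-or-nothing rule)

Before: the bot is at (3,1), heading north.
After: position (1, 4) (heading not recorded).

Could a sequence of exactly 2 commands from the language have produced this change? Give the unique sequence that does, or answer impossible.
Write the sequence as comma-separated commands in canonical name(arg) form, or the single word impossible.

key: order matters: swapping move(3) and strafe(left, 2) lands elsewhere
start: at (3,1), heading north
step 1 (move(3)): at (3,4), heading north
step 2 (strafe(left, 2)): at (1,4), heading north
uniquely the one of 36 2-step routes that fits.

move(3), strafe(left, 2)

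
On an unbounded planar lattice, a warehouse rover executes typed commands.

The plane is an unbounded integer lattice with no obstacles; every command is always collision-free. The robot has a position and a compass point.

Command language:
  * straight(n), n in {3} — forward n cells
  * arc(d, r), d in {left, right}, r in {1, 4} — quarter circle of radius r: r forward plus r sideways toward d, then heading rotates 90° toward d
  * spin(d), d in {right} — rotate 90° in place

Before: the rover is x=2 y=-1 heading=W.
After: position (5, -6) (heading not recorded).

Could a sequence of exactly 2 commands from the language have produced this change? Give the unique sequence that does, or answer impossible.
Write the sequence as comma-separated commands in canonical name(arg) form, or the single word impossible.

arc(left, 1), arc(left, 4)

key: order matters: swapping arc(left, 1) and arc(left, 4) lands elsewhere
from: x=2 y=-1 heading=W
[1] after arc(left, 1): x=1 y=-2 heading=S
[2] after arc(left, 4): x=5 y=-6 heading=E
all 36 alternatives checked — unique.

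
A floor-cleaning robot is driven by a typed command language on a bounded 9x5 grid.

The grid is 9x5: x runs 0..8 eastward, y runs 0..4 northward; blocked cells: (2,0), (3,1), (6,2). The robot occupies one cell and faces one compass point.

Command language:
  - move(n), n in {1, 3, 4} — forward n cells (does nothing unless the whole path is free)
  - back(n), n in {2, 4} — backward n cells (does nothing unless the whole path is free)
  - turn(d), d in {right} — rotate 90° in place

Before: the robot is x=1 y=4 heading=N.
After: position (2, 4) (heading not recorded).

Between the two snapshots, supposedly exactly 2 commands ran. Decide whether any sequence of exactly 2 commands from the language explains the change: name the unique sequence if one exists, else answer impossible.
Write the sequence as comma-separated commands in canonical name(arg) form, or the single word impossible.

key: order matters: swapping turn(right) and move(1) lands elsewhere
start: x=1 y=4 heading=N
step 1 (turn(right)): x=1 y=4 heading=E
step 2 (move(1)): x=2 y=4 heading=E
no rival 2-sequence matches.

turn(right), move(1)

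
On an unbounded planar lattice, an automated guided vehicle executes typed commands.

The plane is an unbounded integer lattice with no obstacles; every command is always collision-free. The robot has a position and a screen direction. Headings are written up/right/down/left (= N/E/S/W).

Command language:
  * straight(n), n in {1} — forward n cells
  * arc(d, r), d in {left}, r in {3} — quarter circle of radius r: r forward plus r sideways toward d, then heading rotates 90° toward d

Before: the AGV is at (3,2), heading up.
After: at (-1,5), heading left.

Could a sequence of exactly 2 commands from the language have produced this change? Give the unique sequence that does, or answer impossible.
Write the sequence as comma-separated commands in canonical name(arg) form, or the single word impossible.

key: cell and facing (now W) both changed — the 2 commands mix motion and turning
initial: at (3,2), heading up
1. arc(left, 3) → at (0,5), heading left
2. straight(1) → at (-1,5), heading left
no other 2-command option fits: unique.

arc(left, 3), straight(1)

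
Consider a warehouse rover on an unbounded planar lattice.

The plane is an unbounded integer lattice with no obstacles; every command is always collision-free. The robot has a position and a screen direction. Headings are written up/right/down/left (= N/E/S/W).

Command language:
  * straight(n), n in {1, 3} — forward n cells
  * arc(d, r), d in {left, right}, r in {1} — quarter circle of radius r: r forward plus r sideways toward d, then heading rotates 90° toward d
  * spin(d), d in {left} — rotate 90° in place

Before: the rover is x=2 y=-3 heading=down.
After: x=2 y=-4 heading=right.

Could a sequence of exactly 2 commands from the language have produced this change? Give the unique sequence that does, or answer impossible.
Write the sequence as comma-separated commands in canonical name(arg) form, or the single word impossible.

straight(1), spin(left)

key: cell and facing (now E) both changed — the 2 commands mix motion and turning
initial: x=2 y=-3 heading=down
step 1 (straight(1)): x=2 y=-4 heading=down
step 2 (spin(left)): x=2 y=-4 heading=right
all 25 alternatives checked — unique.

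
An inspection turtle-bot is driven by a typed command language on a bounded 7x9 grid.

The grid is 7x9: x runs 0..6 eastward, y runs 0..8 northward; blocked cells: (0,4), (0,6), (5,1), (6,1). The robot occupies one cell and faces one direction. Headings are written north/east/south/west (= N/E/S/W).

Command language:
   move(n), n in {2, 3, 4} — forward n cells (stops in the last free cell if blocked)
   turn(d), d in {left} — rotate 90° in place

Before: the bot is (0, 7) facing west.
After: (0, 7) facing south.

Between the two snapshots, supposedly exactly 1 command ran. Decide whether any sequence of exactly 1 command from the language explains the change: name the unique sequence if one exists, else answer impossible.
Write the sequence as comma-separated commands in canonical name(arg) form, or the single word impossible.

turn(left)

key: (0,7) unchanged — the single command moves nothing
start: (0, 7) facing west
1. turn(left) → (0, 7) facing south
all 4 alternatives checked — unique.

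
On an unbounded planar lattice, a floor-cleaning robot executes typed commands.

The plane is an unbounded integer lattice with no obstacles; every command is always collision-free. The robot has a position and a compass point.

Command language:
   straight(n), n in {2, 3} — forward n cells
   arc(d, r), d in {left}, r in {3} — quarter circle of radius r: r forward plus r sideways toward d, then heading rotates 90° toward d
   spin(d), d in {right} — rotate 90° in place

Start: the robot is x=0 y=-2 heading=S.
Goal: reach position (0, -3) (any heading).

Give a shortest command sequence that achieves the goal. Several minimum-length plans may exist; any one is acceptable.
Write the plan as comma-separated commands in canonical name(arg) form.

straight(3), spin(right), spin(right), straight(2)

start: x=0 y=-2 heading=S
step 1 (straight(3)): x=0 y=-5 heading=S
step 2 (spin(right)): x=0 y=-5 heading=W
step 3 (spin(right)): x=0 y=-5 heading=N
step 4 (straight(2)): x=0 y=-3 heading=N
no 3-step plan works, so 4 is optimal.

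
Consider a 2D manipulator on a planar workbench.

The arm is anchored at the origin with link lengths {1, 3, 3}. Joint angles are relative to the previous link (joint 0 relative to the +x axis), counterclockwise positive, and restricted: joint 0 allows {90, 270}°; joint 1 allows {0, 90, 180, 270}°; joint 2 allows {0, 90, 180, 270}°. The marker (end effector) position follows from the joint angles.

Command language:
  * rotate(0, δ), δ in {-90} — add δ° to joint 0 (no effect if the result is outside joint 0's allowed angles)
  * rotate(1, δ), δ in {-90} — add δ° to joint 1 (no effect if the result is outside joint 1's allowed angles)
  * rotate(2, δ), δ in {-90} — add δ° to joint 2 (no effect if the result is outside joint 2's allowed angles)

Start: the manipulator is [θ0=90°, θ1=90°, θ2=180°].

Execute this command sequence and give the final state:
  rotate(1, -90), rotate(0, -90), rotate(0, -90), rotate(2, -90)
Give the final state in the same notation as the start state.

[θ0=90°, θ1=0°, θ2=90°]

initial: [θ0=90°, θ1=90°, θ2=180°]
[1] after rotate(1, -90): [θ0=90°, θ1=0°, θ2=180°]
[2] after rotate(0, -90): [θ0=90°, θ1=0°, θ2=180°]
[3] after rotate(0, -90): [θ0=90°, θ1=0°, θ2=180°]
[4] after rotate(2, -90): [θ0=90°, θ1=0°, θ2=90°]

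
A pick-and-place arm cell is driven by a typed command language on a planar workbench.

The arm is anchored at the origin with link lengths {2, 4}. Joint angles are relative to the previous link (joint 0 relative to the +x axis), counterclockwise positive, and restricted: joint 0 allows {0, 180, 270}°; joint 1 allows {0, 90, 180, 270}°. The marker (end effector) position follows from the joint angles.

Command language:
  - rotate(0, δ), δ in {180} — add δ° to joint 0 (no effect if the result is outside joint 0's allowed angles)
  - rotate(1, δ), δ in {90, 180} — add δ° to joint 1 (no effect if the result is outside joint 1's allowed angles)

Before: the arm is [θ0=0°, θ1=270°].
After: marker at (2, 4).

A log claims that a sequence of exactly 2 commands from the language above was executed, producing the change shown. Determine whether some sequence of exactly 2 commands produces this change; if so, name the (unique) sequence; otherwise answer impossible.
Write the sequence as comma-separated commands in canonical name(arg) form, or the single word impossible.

initial: [θ0=0°, θ1=270°]
step 1 (rotate(1, 90)): [θ0=0°, θ1=0°]
step 2 (rotate(1, 90)): [θ0=0°, θ1=90°]
no rival 2-sequence matches.

rotate(1, 90), rotate(1, 90)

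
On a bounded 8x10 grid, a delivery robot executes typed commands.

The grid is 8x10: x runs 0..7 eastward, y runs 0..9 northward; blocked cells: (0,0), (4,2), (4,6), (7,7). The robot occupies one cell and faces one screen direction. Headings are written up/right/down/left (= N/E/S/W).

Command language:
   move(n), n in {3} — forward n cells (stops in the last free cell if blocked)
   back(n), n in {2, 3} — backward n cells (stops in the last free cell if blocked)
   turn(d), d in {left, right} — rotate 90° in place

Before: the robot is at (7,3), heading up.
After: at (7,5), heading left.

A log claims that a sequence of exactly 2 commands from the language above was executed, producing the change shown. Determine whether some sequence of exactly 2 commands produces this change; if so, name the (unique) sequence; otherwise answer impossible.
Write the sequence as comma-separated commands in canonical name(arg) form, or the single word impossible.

impossible

checked all 2-command options: none fits.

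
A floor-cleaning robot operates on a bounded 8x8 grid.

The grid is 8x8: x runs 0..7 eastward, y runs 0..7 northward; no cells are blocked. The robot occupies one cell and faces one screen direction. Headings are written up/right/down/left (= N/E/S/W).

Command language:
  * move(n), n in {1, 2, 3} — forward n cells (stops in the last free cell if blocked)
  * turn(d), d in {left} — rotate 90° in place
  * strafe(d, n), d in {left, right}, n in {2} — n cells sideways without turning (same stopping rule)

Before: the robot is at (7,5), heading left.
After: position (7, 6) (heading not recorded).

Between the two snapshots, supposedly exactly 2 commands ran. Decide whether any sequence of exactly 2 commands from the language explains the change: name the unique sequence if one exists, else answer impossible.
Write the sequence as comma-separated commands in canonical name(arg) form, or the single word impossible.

impossible

all 36 sequences checked — none match.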